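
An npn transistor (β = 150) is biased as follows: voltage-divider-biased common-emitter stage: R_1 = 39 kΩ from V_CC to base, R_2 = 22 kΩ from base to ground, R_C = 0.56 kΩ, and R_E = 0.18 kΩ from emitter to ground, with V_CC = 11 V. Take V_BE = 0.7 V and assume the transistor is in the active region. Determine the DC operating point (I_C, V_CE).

Thevenize the base divider: V_Th = V_CC·R_2/(R_1+R_2) = 11×22/61 = 3.97 V, R_Th = R_1‖R_2 = 14.1 kΩ.
Base-emitter loop: V_Th = I_B·R_Th + V_BE + (β+1)I_B·R_E, so I_B = (3.97 − 0.7) / (14.1 + 151×0.18) = 0.0792 mA.
I_C = β·I_B = 150×0.0792 = 11.9 mA, and I_E = (β+1)I_B = 12 mA.
V_CE = V_CC − I_C·R_C − I_E·R_E = 11 − 11.9×0.56 − 12×0.18 = 2.19 V.
V_CE = 2.19 V > 0.2 V confirms active-region operation.

I_C ≈ 12 mA, V_CE ≈ 2.2 V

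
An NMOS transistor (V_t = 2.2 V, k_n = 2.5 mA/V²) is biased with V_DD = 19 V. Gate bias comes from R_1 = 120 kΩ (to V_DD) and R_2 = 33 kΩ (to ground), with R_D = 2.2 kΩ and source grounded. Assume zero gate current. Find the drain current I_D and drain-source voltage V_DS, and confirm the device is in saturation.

I_D ≈ 4.5 mA, V_DS ≈ 9.1 V

V_G = V_DD·R_2/(R_1+R_2) = 19×33/153 = 4.1 V. With the source grounded, V_GS = V_G = 4.1 V.
Assume saturation: I_D = (k_n/2)(V_GS − V_t)² = (2.5/2)×(4.1 − 2.2)² = 1.25×1.9² = 4.5 mA.
V_DS = V_DD − I_D·R_D = 19 − 4.5×2.2 = 9.09 V.
Saturation requires V_DS ≥ V_GS − V_t = 1.9 V; 9.09 ≥ 1.9 ✓.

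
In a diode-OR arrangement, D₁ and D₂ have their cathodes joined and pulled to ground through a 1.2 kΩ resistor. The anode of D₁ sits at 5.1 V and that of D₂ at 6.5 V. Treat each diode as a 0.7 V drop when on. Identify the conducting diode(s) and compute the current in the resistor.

Only D₂ conducts; I_R ≈ 4.8 mA

Assume both conduct. Then node N would need to be at both 5.1−0.7 = 4.4 V and 6.5−0.7 = 5.8 V, which is impossible.
Assume only D₂ conducts: V_N = 6.5 − 0.7 = 5.8 V, so I_R = 5.8/1.2 = 4.83 mA.
Check D₁: its anode-to-cathode voltage is 5.1 − 5.8 = -0.7 V < 0.7 V, so it is off. The assumption is consistent.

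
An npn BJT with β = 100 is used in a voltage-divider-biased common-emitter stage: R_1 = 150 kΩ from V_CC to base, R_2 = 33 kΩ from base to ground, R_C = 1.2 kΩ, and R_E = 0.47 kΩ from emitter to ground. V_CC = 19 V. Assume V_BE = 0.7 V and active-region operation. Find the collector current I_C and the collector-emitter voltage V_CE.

Thevenize the base divider: V_Th = V_CC·R_2/(R_1+R_2) = 19×33/183 = 3.43 V, R_Th = R_1‖R_2 = 27 kΩ.
Base-emitter loop: V_Th = I_B·R_Th + V_BE + (β+1)I_B·R_E, so I_B = (3.43 − 0.7) / (27 + 101×0.47) = 0.0366 mA.
I_C = β·I_B = 100×0.0366 = 3.66 mA, and I_E = (β+1)I_B = 3.7 mA.
V_CE = V_CC − I_C·R_C − I_E·R_E = 19 − 3.66×1.2 − 3.7×0.47 = 12.9 V.
V_CE = 12.9 V > 0.2 V confirms active-region operation.

I_C ≈ 3.7 mA, V_CE ≈ 13 V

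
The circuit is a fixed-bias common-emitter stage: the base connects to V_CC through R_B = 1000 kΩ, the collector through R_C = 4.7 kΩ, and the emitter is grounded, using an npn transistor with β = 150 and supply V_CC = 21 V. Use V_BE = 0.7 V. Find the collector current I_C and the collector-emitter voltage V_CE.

I_C ≈ 3 mA, V_CE ≈ 6.7 V

Base loop: V_CC = I_B·R_B + V_BE, so I_B = (21 − 0.7)/1000 kΩ = 0.0203 mA.
In the active region I_C = β·I_B = 150 × 0.0203 = 3.05 mA.
Collector loop: V_CE = V_CC − I_C·R_C = 21 − 3.05×4.7 = 6.69 V.
Since V_CE = 6.69 V > V_CE(sat) ≈ 0.2 V, the transistor is in the active region as assumed.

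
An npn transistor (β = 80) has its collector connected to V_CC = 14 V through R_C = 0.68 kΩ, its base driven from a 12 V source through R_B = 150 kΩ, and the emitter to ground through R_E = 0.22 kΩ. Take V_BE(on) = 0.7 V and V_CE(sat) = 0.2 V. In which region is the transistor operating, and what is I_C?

Assume active. Base-emitter loop: I_B = (V_BB − V_BE)/(R_B + (β+1)R_E) = (12 − 0.7)/(150 + 81×0.22) = 0.0673 mA.
I_C = β·I_B = 80×0.0673 = 5.39 mA.
V_CE = V_CC − I_C·R_C − I_E·R_E = 14 − 5.39×0.68 − 5.45×0.22 = 9.14 V > V_CE(sat), so the active-region assumption holds.

active; I_C ≈ 5.4 mA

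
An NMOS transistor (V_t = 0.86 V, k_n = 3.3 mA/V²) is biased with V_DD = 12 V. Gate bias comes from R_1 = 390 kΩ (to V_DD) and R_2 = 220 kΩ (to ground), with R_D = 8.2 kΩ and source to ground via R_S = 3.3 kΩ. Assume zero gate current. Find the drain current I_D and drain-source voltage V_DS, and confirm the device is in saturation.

V_G = V_DD·R_2/(R_1+R_2) = 12×220/610 = 4.33 V.
Assume saturation: I_D = (k_n/2)(V_GS − V_t)² with V_GS = V_G − I_D·R_S = 4.33 − 3.3·I_D.
Substituting gives 18·I_D² − 38.8·I_D + 19.8 = 0, with roots I_D = 0.835 or 1.32 mA.
The root I_D = 1.32 mA gives V_GS = -0.0351 V ≤ V_t, so take I_D = 0.835 mA.
Then V_GS = 1.57 V and V_DS = V_DD − I_D(R_D+R_S) = 12 − 0.835×11.5 = 2.39 V.
Saturation requires V_DS ≥ V_GS − V_t = 0.711 V; 2.39 ≥ 0.711 ✓.

I_D ≈ 0.84 mA, V_DS ≈ 2.4 V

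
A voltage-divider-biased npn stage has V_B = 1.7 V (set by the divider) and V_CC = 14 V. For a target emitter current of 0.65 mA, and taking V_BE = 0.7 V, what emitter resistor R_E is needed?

V_E = V_B − V_BE = 1.7 − 0.7 = 1 V.
R_E = V_E / I_E = 1 / 0.65 = 1.54 kΩ.

R_E ≈ 1.5 kΩ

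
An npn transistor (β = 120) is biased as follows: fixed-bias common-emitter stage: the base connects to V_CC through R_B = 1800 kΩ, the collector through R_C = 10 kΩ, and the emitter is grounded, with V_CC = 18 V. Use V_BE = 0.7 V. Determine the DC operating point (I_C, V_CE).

Base loop: V_CC = I_B·R_B + V_BE, so I_B = (18 − 0.7)/1800 kΩ = 0.00961 mA.
In the active region I_C = β·I_B = 120 × 0.00961 = 1.15 mA.
Collector loop: V_CE = V_CC − I_C·R_C = 18 − 1.15×10 = 6.47 V.
Since V_CE = 6.47 V > V_CE(sat) ≈ 0.2 V, the transistor is in the active region as assumed.

I_C ≈ 1.2 mA, V_CE ≈ 6.5 V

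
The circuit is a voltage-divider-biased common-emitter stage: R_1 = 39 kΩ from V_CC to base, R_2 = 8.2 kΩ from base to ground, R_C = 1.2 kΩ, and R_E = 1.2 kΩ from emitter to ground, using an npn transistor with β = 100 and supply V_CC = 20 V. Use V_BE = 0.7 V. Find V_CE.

Thevenize the base divider: V_Th = V_CC·R_2/(R_1+R_2) = 20×8.2/47.2 = 3.47 V, R_Th = R_1‖R_2 = 6.78 kΩ.
Base-emitter loop: V_Th = I_B·R_Th + V_BE + (β+1)I_B·R_E, so I_B = (3.47 − 0.7) / (6.78 + 101×1.2) = 0.0217 mA.
I_C = β·I_B = 100×0.0217 = 2.17 mA, and I_E = (β+1)I_B = 2.19 mA.
V_CE = V_CC − I_C·R_C − I_E·R_E = 20 − 2.17×1.2 − 2.19×1.2 = 14.8 V.
V_CE = 14.8 V > 0.2 V confirms active-region operation.

V_CE ≈ 15 V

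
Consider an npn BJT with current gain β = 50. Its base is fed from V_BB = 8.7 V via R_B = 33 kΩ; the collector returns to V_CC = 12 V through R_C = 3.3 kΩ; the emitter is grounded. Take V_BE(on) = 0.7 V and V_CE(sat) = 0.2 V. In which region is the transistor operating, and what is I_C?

saturation; I_C ≈ 3.6 mA

Assume active: I_B = (8.7 − 0.7)/33 = 0.242 mA, giving I_C = β·I_B = 12.1 mA.
But then V_CE = 12 − 12.1×3.3 = -28 V < V_CE(sat) = 0.2 V — impossible in the active region.
So the transistor is saturated. With V_CE = 0.2 V, I_C = (V_CC − 0.2)/R_C = 11.8/3.3 = 3.58 mA.
Check: β·I_B = 12.1 mA > I_C = 3.58 mA, confirming saturation.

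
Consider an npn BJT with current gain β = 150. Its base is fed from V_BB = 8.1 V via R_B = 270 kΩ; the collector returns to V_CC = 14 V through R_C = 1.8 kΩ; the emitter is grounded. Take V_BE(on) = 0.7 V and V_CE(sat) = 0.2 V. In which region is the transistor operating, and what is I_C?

Assume active. Base-emitter loop: I_B = (V_BB − V_BE)/R_B = (8.1 − 0.7)/270 = 0.0274 mA.
I_C = β·I_B = 150×0.0274 = 4.11 mA.
V_CE = V_CC − I_C·R_C = 14 − 4.11×1.8 = 6.6 V > V_CE(sat), so the active-region assumption holds.

active; I_C ≈ 4.1 mA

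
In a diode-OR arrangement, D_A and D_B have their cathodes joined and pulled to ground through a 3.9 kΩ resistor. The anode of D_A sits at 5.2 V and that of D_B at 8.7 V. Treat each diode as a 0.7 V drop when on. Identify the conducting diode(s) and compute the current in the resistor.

Assume both conduct. Then node N would need to be at both 5.2−0.7 = 4.5 V and 8.7−0.7 = 8 V, which is impossible.
Assume only D_B conducts: V_N = 8.7 − 0.7 = 8 V, so I_R = 8/3.9 = 2.05 mA.
Check D_A: its anode-to-cathode voltage is 5.2 − 8 = -2.8 V < 0.7 V, so it is off. The assumption is consistent.

Only D_B conducts; I_R ≈ 2.1 mA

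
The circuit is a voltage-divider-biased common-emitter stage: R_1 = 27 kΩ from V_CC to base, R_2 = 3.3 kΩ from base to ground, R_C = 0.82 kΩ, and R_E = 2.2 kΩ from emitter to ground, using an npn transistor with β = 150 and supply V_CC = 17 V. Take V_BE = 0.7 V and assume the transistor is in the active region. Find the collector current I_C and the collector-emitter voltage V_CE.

I_C ≈ 0.52 mA, V_CE ≈ 15 V

Thevenize the base divider: V_Th = V_CC·R_2/(R_1+R_2) = 17×3.3/30.3 = 1.85 V, R_Th = R_1‖R_2 = 2.94 kΩ.
Base-emitter loop: V_Th = I_B·R_Th + V_BE + (β+1)I_B·R_E, so I_B = (1.85 − 0.7) / (2.94 + 151×2.2) = 0.00344 mA.
I_C = β·I_B = 150×0.00344 = 0.515 mA, and I_E = (β+1)I_B = 0.519 mA.
V_CE = V_CC − I_C·R_C − I_E·R_E = 17 − 0.515×0.82 − 0.519×2.2 = 15.4 V.
V_CE = 15.4 V > 0.2 V confirms active-region operation.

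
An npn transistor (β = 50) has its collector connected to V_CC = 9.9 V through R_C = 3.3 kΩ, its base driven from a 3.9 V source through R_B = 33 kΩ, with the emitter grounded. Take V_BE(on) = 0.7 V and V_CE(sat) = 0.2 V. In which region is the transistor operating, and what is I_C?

Assume active: I_B = (3.9 − 0.7)/33 = 0.097 mA, giving I_C = β·I_B = 4.85 mA.
But then V_CE = 9.9 − 4.85×3.3 = -6.1 V < V_CE(sat) = 0.2 V — impossible in the active region.
So the transistor is saturated. With V_CE = 0.2 V, I_C = (V_CC − 0.2)/R_C = 9.7/3.3 = 2.94 mA.
Check: β·I_B = 4.85 mA > I_C = 2.94 mA, confirming saturation.

saturation; I_C ≈ 2.9 mA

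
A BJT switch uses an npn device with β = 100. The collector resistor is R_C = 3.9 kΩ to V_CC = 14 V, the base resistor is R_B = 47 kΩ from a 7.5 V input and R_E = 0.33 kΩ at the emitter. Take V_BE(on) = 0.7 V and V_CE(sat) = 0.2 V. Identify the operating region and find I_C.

saturation; I_C ≈ 3.3 mA

Assume active: I_B = (7.5 − 0.7)/(47 + 101×0.33) = 0.0847 mA, I_C = β·I_B = 8.47 mA.
Then V_CE = 14 − 8.47×3.9 − 8.55×0.33 = -21.8 V < 0.2 V — the active assumption fails.
Re-solve with V_CE = 0.2 V. KCL at the emitter: V_E/R_E = (V_BB−0.7−V_E)/R_B + (V_CC−0.2−V_E)/R_C, giving V_E = 1.11 V.
I_C = (V_CC − 0.2 − V_E)/R_C = (13.8 − 1.11)/3.9 = 3.25 mA.
Check: I_B = (6.8 − 1.11)/47 = 0.121 mA, and β·I_B = 12.1 mA > I_C, confirming saturation.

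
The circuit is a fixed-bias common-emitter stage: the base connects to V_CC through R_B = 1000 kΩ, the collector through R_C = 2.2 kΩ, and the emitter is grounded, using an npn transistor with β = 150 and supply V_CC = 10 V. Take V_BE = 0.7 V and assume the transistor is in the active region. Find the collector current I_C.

Base loop: V_CC = I_B·R_B + V_BE, so I_B = (10 − 0.7)/1000 kΩ = 0.0093 mA.
In the active region I_C = β·I_B = 150 × 0.0093 = 1.4 mA.
Collector loop: V_CE = V_CC − I_C·R_C = 10 − 1.4×2.2 = 6.93 V.
Since V_CE = 6.93 V > V_CE(sat) ≈ 0.2 V, the transistor is in the active region as assumed.

I_C ≈ 1.4 mA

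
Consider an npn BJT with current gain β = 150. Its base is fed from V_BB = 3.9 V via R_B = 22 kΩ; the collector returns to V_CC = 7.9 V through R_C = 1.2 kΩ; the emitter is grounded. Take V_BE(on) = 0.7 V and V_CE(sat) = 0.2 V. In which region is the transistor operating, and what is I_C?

Assume active: I_B = (3.9 − 0.7)/22 = 0.145 mA, giving I_C = β·I_B = 21.8 mA.
But then V_CE = 7.9 − 21.8×1.2 = -18.3 V < V_CE(sat) = 0.2 V — impossible in the active region.
So the transistor is saturated. With V_CE = 0.2 V, I_C = (V_CC − 0.2)/R_C = 7.7/1.2 = 6.42 mA.
Check: β·I_B = 21.8 mA > I_C = 6.42 mA, confirming saturation.

saturation; I_C ≈ 6.4 mA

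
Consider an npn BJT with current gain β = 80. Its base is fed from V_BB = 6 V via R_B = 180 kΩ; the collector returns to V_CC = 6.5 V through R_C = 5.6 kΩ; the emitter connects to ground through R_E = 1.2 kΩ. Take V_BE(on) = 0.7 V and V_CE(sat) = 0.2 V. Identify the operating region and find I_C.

saturation; I_C ≈ 0.92 mA

Assume active: I_B = (6 − 0.7)/(180 + 81×1.2) = 0.0191 mA, I_C = β·I_B = 1.53 mA.
Then V_CE = 6.5 − 1.53×5.6 − 1.55×1.2 = -3.92 V < 0.2 V — the active assumption fails.
Re-solve with V_CE = 0.2 V. KCL at the emitter: V_E/R_E = (V_BB−0.7−V_E)/R_B + (V_CC−0.2−V_E)/R_C, giving V_E = 1.13 V.
I_C = (V_CC − 0.2 − V_E)/R_C = (6.3 − 1.13)/5.6 = 0.922 mA.
Check: I_B = (5.3 − 1.13)/180 = 0.0231 mA, and β·I_B = 1.85 mA > I_C, confirming saturation.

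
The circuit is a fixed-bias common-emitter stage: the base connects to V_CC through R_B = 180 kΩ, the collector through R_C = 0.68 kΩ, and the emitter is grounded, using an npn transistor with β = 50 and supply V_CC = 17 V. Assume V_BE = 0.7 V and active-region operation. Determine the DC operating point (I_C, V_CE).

Base loop: V_CC = I_B·R_B + V_BE, so I_B = (17 − 0.7)/180 kΩ = 0.0906 mA.
In the active region I_C = β·I_B = 50 × 0.0906 = 4.53 mA.
Collector loop: V_CE = V_CC − I_C·R_C = 17 − 4.53×0.68 = 13.9 V.
Since V_CE = 13.9 V > V_CE(sat) ≈ 0.2 V, the transistor is in the active region as assumed.

I_C ≈ 4.5 mA, V_CE ≈ 14 V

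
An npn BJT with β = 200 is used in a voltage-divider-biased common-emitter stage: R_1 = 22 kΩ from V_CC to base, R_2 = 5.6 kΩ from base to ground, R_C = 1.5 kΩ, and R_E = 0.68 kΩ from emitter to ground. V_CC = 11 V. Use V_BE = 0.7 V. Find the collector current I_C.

I_C ≈ 2.2 mA

Thevenize the base divider: V_Th = V_CC·R_2/(R_1+R_2) = 11×5.6/27.6 = 2.23 V, R_Th = R_1‖R_2 = 4.46 kΩ.
Base-emitter loop: V_Th = I_B·R_Th + V_BE + (β+1)I_B·R_E, so I_B = (2.23 − 0.7) / (4.46 + 201×0.68) = 0.0109 mA.
I_C = β·I_B = 200×0.0109 = 2.17 mA, and I_E = (β+1)I_B = 2.18 mA.
V_CE = V_CC − I_C·R_C − I_E·R_E = 11 − 2.17×1.5 − 2.18×0.68 = 6.26 V.
V_CE = 6.26 V > 0.2 V confirms active-region operation.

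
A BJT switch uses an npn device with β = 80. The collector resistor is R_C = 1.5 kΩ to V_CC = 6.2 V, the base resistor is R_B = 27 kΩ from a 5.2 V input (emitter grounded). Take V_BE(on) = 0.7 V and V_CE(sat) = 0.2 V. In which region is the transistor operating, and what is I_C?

Assume active: I_B = (5.2 − 0.7)/27 = 0.167 mA, giving I_C = β·I_B = 13.3 mA.
But then V_CE = 6.2 − 13.3×1.5 = -13.8 V < V_CE(sat) = 0.2 V — impossible in the active region.
So the transistor is saturated. With V_CE = 0.2 V, I_C = (V_CC − 0.2)/R_C = 6/1.5 = 4 mA.
Check: β·I_B = 13.3 mA > I_C = 4 mA, confirming saturation.

saturation; I_C ≈ 4 mA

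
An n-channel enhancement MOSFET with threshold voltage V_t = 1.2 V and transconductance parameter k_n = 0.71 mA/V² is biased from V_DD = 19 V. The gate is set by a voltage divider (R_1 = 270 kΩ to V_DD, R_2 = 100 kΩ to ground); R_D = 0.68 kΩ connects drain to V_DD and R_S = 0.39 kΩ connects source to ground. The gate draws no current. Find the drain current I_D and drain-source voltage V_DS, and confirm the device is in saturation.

V_G = V_DD·R_2/(R_1+R_2) = 19×100/370 = 5.14 V.
Assume saturation: I_D = (k_n/2)(V_GS − V_t)² with V_GS = V_G − I_D·R_S = 5.14 − 0.39·I_D.
Substituting gives 0.054·I_D² − 2.09·I_D + 5.5 = 0, with roots I_D = 2.84 or 35.9 mA.
The root I_D = 35.9 mA gives V_GS = -8.85 V ≤ V_t, so take I_D = 2.84 mA.
Then V_GS = 4.03 V and V_DS = V_DD − I_D(R_D+R_S) = 19 − 2.84×1.07 = 16 V.
Saturation requires V_DS ≥ V_GS − V_t = 2.83 V; 16 ≥ 2.83 ✓.

I_D ≈ 2.8 mA, V_DS ≈ 16 V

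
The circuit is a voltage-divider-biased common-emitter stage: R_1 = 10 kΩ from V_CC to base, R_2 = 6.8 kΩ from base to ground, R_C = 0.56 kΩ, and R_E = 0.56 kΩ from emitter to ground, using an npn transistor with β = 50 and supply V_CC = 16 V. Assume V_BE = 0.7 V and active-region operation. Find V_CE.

V_CE ≈ 6 V

Thevenize the base divider: V_Th = V_CC·R_2/(R_1+R_2) = 16×6.8/16.8 = 6.48 V, R_Th = R_1‖R_2 = 4.05 kΩ.
Base-emitter loop: V_Th = I_B·R_Th + V_BE + (β+1)I_B·R_E, so I_B = (6.48 − 0.7) / (4.05 + 51×0.56) = 0.177 mA.
I_C = β·I_B = 50×0.177 = 8.86 mA, and I_E = (β+1)I_B = 9.03 mA.
V_CE = V_CC − I_C·R_C − I_E·R_E = 16 − 8.86×0.56 − 9.03×0.56 = 5.98 V.
V_CE = 5.98 V > 0.2 V confirms active-region operation.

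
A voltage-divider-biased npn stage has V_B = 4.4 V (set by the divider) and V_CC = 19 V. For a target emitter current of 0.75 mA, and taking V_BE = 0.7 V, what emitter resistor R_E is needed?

V_E = V_B − V_BE = 4.4 − 0.7 = 3.7 V.
R_E = V_E / I_E = 3.7 / 0.75 = 4.93 kΩ.

R_E ≈ 4.9 kΩ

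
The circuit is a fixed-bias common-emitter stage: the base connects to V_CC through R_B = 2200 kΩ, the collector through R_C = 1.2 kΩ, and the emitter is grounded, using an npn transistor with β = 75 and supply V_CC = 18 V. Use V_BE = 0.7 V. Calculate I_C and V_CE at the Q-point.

Base loop: V_CC = I_B·R_B + V_BE, so I_B = (18 − 0.7)/2200 kΩ = 0.00786 mA.
In the active region I_C = β·I_B = 75 × 0.00786 = 0.59 mA.
Collector loop: V_CE = V_CC − I_C·R_C = 18 − 0.59×1.2 = 17.3 V.
Since V_CE = 17.3 V > V_CE(sat) ≈ 0.2 V, the transistor is in the active region as assumed.

I_C ≈ 0.59 mA, V_CE ≈ 17 V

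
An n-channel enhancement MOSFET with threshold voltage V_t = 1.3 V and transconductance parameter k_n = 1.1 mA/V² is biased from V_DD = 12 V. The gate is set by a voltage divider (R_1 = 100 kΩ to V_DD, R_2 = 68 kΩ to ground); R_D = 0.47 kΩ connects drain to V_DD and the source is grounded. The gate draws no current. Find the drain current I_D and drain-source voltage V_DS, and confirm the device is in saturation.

I_D ≈ 7 mA, V_DS ≈ 8.7 V

V_G = V_DD·R_2/(R_1+R_2) = 12×68/168 = 4.86 V. With the source grounded, V_GS = V_G = 4.86 V.
Assume saturation: I_D = (k_n/2)(V_GS − V_t)² = (1.1/2)×(4.86 − 1.3)² = 0.55×3.56² = 6.96 mA.
V_DS = V_DD − I_D·R_D = 12 − 6.96×0.47 = 8.73 V.
Saturation requires V_DS ≥ V_GS − V_t = 3.56 V; 8.73 ≥ 3.56 ✓.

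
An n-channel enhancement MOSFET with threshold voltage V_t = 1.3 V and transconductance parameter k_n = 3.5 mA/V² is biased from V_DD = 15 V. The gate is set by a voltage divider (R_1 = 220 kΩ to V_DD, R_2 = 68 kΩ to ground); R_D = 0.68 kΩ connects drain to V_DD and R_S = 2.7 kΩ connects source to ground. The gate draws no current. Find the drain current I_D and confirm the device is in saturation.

I_D ≈ 0.61 mA

V_G = V_DD·R_2/(R_1+R_2) = 15×68/288 = 3.54 V.
Assume saturation: I_D = (k_n/2)(V_GS − V_t)² with V_GS = V_G − I_D·R_S = 3.54 − 2.7·I_D.
Substituting gives 12.8·I_D² − 22.2·I_D + 8.79 = 0, with roots I_D = 0.611 or 1.13 mA.
The root I_D = 1.13 mA gives V_GS = 0.497 V ≤ V_t, so take I_D = 0.611 mA.
Then V_GS = 1.89 V and V_DS = V_DD − I_D(R_D+R_S) = 15 − 0.611×3.38 = 12.9 V.
Saturation requires V_DS ≥ V_GS − V_t = 0.591 V; 12.9 ≥ 0.591 ✓.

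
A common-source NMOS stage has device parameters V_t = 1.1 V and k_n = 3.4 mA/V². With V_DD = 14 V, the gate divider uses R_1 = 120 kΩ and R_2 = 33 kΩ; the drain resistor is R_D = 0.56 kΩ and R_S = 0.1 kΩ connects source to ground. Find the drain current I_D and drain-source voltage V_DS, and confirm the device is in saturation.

V_G = V_DD·R_2/(R_1+R_2) = 14×33/153 = 3.02 V.
Assume saturation: I_D = (k_n/2)(V_GS − V_t)² with V_GS = V_G − I_D·R_S = 3.02 − 0.1·I_D.
Substituting gives 0.017·I_D² − 1.65·I_D + 6.26 = 0, with roots I_D = 3.95 or 93.3 mA.
The root I_D = 93.3 mA gives V_GS = -6.31 V ≤ V_t, so take I_D = 3.95 mA.
Then V_GS = 2.62 V and V_DS = V_DD − I_D(R_D+R_S) = 14 − 3.95×0.66 = 11.4 V.
Saturation requires V_DS ≥ V_GS − V_t = 1.52 V; 11.4 ≥ 1.52 ✓.

I_D ≈ 4 mA, V_DS ≈ 11 V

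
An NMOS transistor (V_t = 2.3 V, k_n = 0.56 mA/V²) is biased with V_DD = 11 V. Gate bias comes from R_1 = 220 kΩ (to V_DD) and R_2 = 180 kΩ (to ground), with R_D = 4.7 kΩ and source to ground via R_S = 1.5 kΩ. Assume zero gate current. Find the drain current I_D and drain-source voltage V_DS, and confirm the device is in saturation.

V_G = V_DD·R_2/(R_1+R_2) = 11×180/400 = 4.95 V.
Assume saturation: I_D = (k_n/2)(V_GS − V_t)² with V_GS = V_G − I_D·R_S = 4.95 − 1.5·I_D.
Substituting gives 0.63·I_D² − 3.23·I_D + 1.97 = 0, with roots I_D = 0.707 or 4.41 mA.
The root I_D = 4.41 mA gives V_GS = -1.67 V ≤ V_t, so take I_D = 0.707 mA.
Then V_GS = 3.89 V and V_DS = V_DD − I_D(R_D+R_S) = 11 − 0.707×6.2 = 6.62 V.
Saturation requires V_DS ≥ V_GS − V_t = 1.59 V; 6.62 ≥ 1.59 ✓.

I_D ≈ 0.71 mA, V_DS ≈ 6.6 V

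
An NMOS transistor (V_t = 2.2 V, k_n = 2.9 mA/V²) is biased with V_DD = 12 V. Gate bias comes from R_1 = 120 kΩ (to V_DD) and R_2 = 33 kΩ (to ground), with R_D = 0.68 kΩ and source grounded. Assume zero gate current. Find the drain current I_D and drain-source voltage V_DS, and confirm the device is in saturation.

I_D ≈ 0.22 mA, V_DS ≈ 12 V

V_G = V_DD·R_2/(R_1+R_2) = 12×33/153 = 2.59 V. With the source grounded, V_GS = V_G = 2.59 V.
Assume saturation: I_D = (k_n/2)(V_GS − V_t)² = (2.9/2)×(2.59 − 2.2)² = 1.45×0.388² = 0.219 mA.
V_DS = V_DD − I_D·R_D = 12 − 0.219×0.68 = 11.9 V.
Saturation requires V_DS ≥ V_GS − V_t = 0.388 V; 11.9 ≥ 0.388 ✓.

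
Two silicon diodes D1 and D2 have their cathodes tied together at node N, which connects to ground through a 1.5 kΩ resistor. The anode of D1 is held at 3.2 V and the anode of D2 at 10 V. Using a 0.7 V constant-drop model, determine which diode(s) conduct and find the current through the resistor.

Assume both conduct. Then node N would need to be at both 3.2−0.7 = 2.5 V and 10−0.7 = 9.3 V, which is impossible.
Assume only D2 conducts: V_N = 10 − 0.7 = 9.3 V, so I_R = 9.3/1.5 = 6.2 mA.
Check D1: its anode-to-cathode voltage is 3.2 − 9.3 = -6.1 V < 0.7 V, so it is off. The assumption is consistent.

Only D2 conducts; I_R ≈ 6.2 mA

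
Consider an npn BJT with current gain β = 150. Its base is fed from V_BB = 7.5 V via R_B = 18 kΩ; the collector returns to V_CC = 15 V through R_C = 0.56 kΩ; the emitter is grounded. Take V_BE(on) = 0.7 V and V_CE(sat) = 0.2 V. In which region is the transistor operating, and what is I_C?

saturation; I_C ≈ 26 mA

Assume active: I_B = (7.5 − 0.7)/18 = 0.378 mA, giving I_C = β·I_B = 56.7 mA.
But then V_CE = 15 − 56.7×0.56 = -16.7 V < V_CE(sat) = 0.2 V — impossible in the active region.
So the transistor is saturated. With V_CE = 0.2 V, I_C = (V_CC − 0.2)/R_C = 14.8/0.56 = 26.4 mA.
Check: β·I_B = 56.7 mA > I_C = 26.4 mA, confirming saturation.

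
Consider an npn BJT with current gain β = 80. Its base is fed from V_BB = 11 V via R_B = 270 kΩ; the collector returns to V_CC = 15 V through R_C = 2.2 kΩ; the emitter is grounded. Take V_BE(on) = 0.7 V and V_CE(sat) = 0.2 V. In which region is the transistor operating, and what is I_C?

Assume active. Base-emitter loop: I_B = (V_BB − V_BE)/R_B = (11 − 0.7)/270 = 0.0381 mA.
I_C = β·I_B = 80×0.0381 = 3.05 mA.
V_CE = V_CC − I_C·R_C = 15 − 3.05×2.2 = 8.29 V > V_CE(sat), so the active-region assumption holds.

active; I_C ≈ 3.1 mA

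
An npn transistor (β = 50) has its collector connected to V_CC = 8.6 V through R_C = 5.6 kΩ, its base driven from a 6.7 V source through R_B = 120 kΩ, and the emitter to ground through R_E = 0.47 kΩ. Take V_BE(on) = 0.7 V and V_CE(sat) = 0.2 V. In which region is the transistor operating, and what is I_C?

saturation; I_C ≈ 1.4 mA

Assume active: I_B = (6.7 − 0.7)/(120 + 51×0.47) = 0.0417 mA, I_C = β·I_B = 2.08 mA.
Then V_CE = 8.6 − 2.08×5.6 − 2.13×0.47 = -4.07 V < 0.2 V — the active assumption fails.
Re-solve with V_CE = 0.2 V. KCL at the emitter: V_E/R_E = (V_BB−0.7−V_E)/R_B + (V_CC−0.2−V_E)/R_C, giving V_E = 0.67 V.
I_C = (V_CC − 0.2 − V_E)/R_C = (8.4 − 0.67)/5.6 = 1.38 mA.
Check: I_B = (6 − 0.67)/120 = 0.0444 mA, and β·I_B = 2.22 mA > I_C, confirming saturation.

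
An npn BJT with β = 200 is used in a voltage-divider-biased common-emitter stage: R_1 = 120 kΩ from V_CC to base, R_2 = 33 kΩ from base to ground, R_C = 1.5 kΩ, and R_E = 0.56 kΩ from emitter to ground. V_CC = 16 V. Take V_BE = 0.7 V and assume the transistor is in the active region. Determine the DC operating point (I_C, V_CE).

I_C ≈ 4 mA, V_CE ≈ 7.8 V

Thevenize the base divider: V_Th = V_CC·R_2/(R_1+R_2) = 16×33/153 = 3.45 V, R_Th = R_1‖R_2 = 25.9 kΩ.
Base-emitter loop: V_Th = I_B·R_Th + V_BE + (β+1)I_B·R_E, so I_B = (3.45 − 0.7) / (25.9 + 201×0.56) = 0.0199 mA.
I_C = β·I_B = 200×0.0199 = 3.97 mA, and I_E = (β+1)I_B = 3.99 mA.
V_CE = V_CC − I_C·R_C − I_E·R_E = 16 − 3.97×1.5 − 3.99×0.56 = 7.8 V.
V_CE = 7.8 V > 0.2 V confirms active-region operation.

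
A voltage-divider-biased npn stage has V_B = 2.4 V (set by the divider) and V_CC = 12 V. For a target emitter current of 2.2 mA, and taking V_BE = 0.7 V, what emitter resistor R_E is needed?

V_E = V_B − V_BE = 2.4 − 0.7 = 1.7 V.
R_E = V_E / I_E = 1.7 / 2.2 = 0.773 kΩ.

R_E ≈ 0.77 kΩ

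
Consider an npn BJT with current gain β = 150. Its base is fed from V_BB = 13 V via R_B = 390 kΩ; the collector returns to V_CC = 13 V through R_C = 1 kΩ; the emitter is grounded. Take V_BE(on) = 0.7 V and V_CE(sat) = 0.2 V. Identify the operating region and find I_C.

active; I_C ≈ 4.7 mA

Assume active. Base-emitter loop: I_B = (V_BB − V_BE)/R_B = (13 − 0.7)/390 = 0.0315 mA.
I_C = β·I_B = 150×0.0315 = 4.73 mA.
V_CE = V_CC − I_C·R_C = 13 − 4.73×1 = 8.27 V > V_CE(sat), so the active-region assumption holds.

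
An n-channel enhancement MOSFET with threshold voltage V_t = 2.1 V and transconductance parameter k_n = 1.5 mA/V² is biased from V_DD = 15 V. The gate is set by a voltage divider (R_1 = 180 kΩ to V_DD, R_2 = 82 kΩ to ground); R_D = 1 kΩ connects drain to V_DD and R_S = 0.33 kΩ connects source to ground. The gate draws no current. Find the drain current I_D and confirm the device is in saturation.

I_D ≈ 2.4 mA

V_G = V_DD·R_2/(R_1+R_2) = 15×82/262 = 4.69 V.
Assume saturation: I_D = (k_n/2)(V_GS − V_t)² with V_GS = V_G − I_D·R_S = 4.69 − 0.33·I_D.
Substituting gives 0.0817·I_D² − 2.28·I_D + 5.05 = 0, with roots I_D = 2.42 or 25.5 mA.
The root I_D = 25.5 mA gives V_GS = -3.74 V ≤ V_t, so take I_D = 2.42 mA.
Then V_GS = 3.9 V and V_DS = V_DD − I_D(R_D+R_S) = 15 − 2.42×1.33 = 11.8 V.
Saturation requires V_DS ≥ V_GS − V_t = 1.8 V; 11.8 ≥ 1.8 ✓.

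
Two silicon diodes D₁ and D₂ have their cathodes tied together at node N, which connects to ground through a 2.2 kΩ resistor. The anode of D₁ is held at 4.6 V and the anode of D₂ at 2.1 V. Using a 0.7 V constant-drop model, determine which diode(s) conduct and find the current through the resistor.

Assume both conduct. Then node N would need to be at both 4.6−0.7 = 3.9 V and 2.1−0.7 = 1.4 V, which is impossible.
Assume only D₁ conducts: V_N = 4.6 − 0.7 = 3.9 V, so I_R = 3.9/2.2 = 1.77 mA.
Check D₂: its anode-to-cathode voltage is 2.1 − 3.9 = -1.8 V < 0.7 V, so it is off. The assumption is consistent.

Only D₁ conducts; I_R ≈ 1.8 mA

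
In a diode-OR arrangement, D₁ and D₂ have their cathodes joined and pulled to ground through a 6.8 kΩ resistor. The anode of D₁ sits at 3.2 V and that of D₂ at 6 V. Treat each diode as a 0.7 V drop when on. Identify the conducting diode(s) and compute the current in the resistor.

Assume both conduct. Then node N would need to be at both 3.2−0.7 = 2.5 V and 6−0.7 = 5.3 V, which is impossible.
Assume only D₂ conducts: V_N = 6 − 0.7 = 5.3 V, so I_R = 5.3/6.8 = 0.779 mA.
Check D₁: its anode-to-cathode voltage is 3.2 − 5.3 = -2.1 V < 0.7 V, so it is off. The assumption is consistent.

Only D₂ conducts; I_R ≈ 0.78 mA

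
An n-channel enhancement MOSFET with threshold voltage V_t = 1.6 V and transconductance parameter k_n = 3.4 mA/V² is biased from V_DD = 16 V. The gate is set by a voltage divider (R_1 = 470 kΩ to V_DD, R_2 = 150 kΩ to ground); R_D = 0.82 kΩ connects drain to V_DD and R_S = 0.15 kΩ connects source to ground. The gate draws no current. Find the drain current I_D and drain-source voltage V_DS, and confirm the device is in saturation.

I_D ≈ 4.4 mA, V_DS ≈ 12 V

V_G = V_DD·R_2/(R_1+R_2) = 16×150/620 = 3.87 V.
Assume saturation: I_D = (k_n/2)(V_GS − V_t)² with V_GS = V_G − I_D·R_S = 3.87 − 0.15·I_D.
Substituting gives 0.0382·I_D² − 2.16·I_D + 8.77 = 0, with roots I_D = 4.41 or 52 mA.
The root I_D = 52 mA gives V_GS = -3.93 V ≤ V_t, so take I_D = 4.41 mA.
Then V_GS = 3.21 V and V_DS = V_DD − I_D(R_D+R_S) = 16 − 4.41×0.97 = 11.7 V.
Saturation requires V_DS ≥ V_GS − V_t = 1.61 V; 11.7 ≥ 1.61 ✓.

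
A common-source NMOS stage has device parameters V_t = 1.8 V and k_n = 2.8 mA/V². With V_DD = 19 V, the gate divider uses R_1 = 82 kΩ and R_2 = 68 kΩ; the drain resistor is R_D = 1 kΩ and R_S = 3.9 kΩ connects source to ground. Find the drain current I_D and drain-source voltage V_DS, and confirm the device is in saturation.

I_D ≈ 1.5 mA, V_DS ≈ 12 V

V_G = V_DD·R_2/(R_1+R_2) = 19×68/150 = 8.61 V.
Assume saturation: I_D = (k_n/2)(V_GS − V_t)² with V_GS = V_G − I_D·R_S = 8.61 − 3.9·I_D.
Substituting gives 21.3·I_D² − 75.4·I_D + 65 = 0, with roots I_D = 1.48 or 2.06 mA.
The root I_D = 2.06 mA gives V_GS = 0.588 V ≤ V_t, so take I_D = 1.48 mA.
Then V_GS = 2.83 V and V_DS = V_DD − I_D(R_D+R_S) = 19 − 1.48×4.9 = 11.7 V.
Saturation requires V_DS ≥ V_GS − V_t = 1.03 V; 11.7 ≥ 1.03 ✓.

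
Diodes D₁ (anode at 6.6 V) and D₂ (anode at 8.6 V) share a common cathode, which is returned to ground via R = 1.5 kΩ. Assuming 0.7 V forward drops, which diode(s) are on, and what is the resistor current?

Assume both conduct. Then node N would need to be at both 6.6−0.7 = 5.9 V and 8.6−0.7 = 7.9 V, which is impossible.
Assume only D₂ conducts: V_N = 8.6 − 0.7 = 7.9 V, so I_R = 7.9/1.5 = 5.27 mA.
Check D₁: its anode-to-cathode voltage is 6.6 − 7.9 = -1.3 V < 0.7 V, so it is off. The assumption is consistent.

Only D₂ conducts; I_R ≈ 5.3 mA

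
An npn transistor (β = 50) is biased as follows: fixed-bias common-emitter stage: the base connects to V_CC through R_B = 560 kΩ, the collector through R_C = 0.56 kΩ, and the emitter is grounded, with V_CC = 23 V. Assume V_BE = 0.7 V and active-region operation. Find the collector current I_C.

I_C ≈ 2 mA

Base loop: V_CC = I_B·R_B + V_BE, so I_B = (23 − 0.7)/560 kΩ = 0.0398 mA.
In the active region I_C = β·I_B = 50 × 0.0398 = 1.99 mA.
Collector loop: V_CE = V_CC − I_C·R_C = 23 − 1.99×0.56 = 21.9 V.
Since V_CE = 21.9 V > V_CE(sat) ≈ 0.2 V, the transistor is in the active region as assumed.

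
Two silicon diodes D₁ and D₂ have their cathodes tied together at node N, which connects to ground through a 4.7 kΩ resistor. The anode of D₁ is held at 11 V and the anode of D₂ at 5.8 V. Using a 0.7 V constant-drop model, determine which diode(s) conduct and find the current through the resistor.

Only D₁ conducts; I_R ≈ 2.2 mA

Assume both conduct. Then node N would need to be at both 11−0.7 = 10.3 V and 5.8−0.7 = 5.1 V, which is impossible.
Assume only D₁ conducts: V_N = 11 − 0.7 = 10.3 V, so I_R = 10.3/4.7 = 2.19 mA.
Check D₂: its anode-to-cathode voltage is 5.8 − 10.3 = -4.5 V < 0.7 V, so it is off. The assumption is consistent.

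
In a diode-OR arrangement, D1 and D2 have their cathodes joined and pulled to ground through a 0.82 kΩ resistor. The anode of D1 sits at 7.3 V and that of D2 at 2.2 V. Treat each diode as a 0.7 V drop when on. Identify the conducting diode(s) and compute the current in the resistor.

Assume both conduct. Then node N would need to be at both 7.3−0.7 = 6.6 V and 2.2−0.7 = 1.5 V, which is impossible.
Assume only D1 conducts: V_N = 7.3 − 0.7 = 6.6 V, so I_R = 6.6/0.82 = 8.05 mA.
Check D2: its anode-to-cathode voltage is 2.2 − 6.6 = -4.4 V < 0.7 V, so it is off. The assumption is consistent.

Only D1 conducts; I_R ≈ 8 mA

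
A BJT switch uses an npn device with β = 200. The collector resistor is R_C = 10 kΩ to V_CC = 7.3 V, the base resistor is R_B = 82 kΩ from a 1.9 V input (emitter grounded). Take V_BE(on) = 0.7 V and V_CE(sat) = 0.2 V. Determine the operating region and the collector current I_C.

saturation; I_C ≈ 0.71 mA

Assume active: I_B = (1.9 − 0.7)/82 = 0.0146 mA, giving I_C = β·I_B = 2.93 mA.
But then V_CE = 7.3 − 2.93×10 = -22 V < V_CE(sat) = 0.2 V — impossible in the active region.
So the transistor is saturated. With V_CE = 0.2 V, I_C = (V_CC − 0.2)/R_C = 7.1/10 = 0.71 mA.
Check: β·I_B = 2.93 mA > I_C = 0.71 mA, confirming saturation.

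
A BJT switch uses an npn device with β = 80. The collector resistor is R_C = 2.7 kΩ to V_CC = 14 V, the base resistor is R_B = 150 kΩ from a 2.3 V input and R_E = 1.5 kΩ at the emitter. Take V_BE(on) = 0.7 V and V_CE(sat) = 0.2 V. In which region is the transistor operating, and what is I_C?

active; I_C ≈ 0.47 mA

Assume active. Base-emitter loop: I_B = (V_BB − V_BE)/(R_B + (β+1)R_E) = (2.3 − 0.7)/(150 + 81×1.5) = 0.00589 mA.
I_C = β·I_B = 80×0.00589 = 0.471 mA.
V_CE = V_CC − I_C·R_C − I_E·R_E = 14 − 0.471×2.7 − 0.477×1.5 = 12 V > V_CE(sat), so the active-region assumption holds.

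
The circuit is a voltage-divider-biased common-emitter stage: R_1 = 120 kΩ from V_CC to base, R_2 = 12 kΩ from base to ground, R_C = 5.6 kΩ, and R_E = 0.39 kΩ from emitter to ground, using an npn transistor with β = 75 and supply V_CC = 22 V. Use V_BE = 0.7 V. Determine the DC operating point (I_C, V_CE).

I_C ≈ 2.4 mA, V_CE ≈ 7.6 V

Thevenize the base divider: V_Th = V_CC·R_2/(R_1+R_2) = 22×12/132 = 2 V, R_Th = R_1‖R_2 = 10.9 kΩ.
Base-emitter loop: V_Th = I_B·R_Th + V_BE + (β+1)I_B·R_E, so I_B = (2 − 0.7) / (10.9 + 76×0.39) = 0.0321 mA.
I_C = β·I_B = 75×0.0321 = 2.4 mA, and I_E = (β+1)I_B = 2.44 mA.
V_CE = V_CC − I_C·R_C − I_E·R_E = 22 − 2.4×5.6 − 2.44×0.39 = 7.58 V.
V_CE = 7.58 V > 0.2 V confirms active-region operation.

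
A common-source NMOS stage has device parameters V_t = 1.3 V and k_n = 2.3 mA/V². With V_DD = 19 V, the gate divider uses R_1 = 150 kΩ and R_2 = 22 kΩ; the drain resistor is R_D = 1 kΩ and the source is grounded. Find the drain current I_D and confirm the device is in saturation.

V_G = V_DD·R_2/(R_1+R_2) = 19×22/172 = 2.43 V. With the source grounded, V_GS = V_G = 2.43 V.
Assume saturation: I_D = (k_n/2)(V_GS − V_t)² = (2.3/2)×(2.43 − 1.3)² = 1.15×1.13² = 1.47 mA.
V_DS = V_DD − I_D·R_D = 19 − 1.47×1 = 17.5 V.
Saturation requires V_DS ≥ V_GS − V_t = 1.13 V; 17.5 ≥ 1.13 ✓.

I_D ≈ 1.5 mA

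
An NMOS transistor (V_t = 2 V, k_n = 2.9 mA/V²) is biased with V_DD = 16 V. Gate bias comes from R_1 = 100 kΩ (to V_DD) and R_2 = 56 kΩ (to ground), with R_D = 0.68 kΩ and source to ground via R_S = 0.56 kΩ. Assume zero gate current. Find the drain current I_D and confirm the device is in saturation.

I_D ≈ 3.8 mA

V_G = V_DD·R_2/(R_1+R_2) = 16×56/156 = 5.74 V.
Assume saturation: I_D = (k_n/2)(V_GS − V_t)² with V_GS = V_G − I_D·R_S = 5.74 − 0.56·I_D.
Substituting gives 0.455·I_D² − 7.08·I_D + 20.3 = 0, with roots I_D = 3.8 or 11.8 mA.
The root I_D = 11.8 mA gives V_GS = -0.849 V ≤ V_t, so take I_D = 3.8 mA.
Then V_GS = 3.62 V and V_DS = V_DD − I_D(R_D+R_S) = 16 − 3.8×1.24 = 11.3 V.
Saturation requires V_DS ≥ V_GS − V_t = 1.62 V; 11.3 ≥ 1.62 ✓.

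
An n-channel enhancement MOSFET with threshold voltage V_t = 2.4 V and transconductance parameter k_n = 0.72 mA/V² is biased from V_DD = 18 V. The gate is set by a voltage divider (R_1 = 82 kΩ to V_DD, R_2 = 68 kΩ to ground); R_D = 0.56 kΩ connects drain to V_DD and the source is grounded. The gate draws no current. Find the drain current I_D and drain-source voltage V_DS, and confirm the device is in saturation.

I_D ≈ 12 mA, V_DS ≈ 11 V

V_G = V_DD·R_2/(R_1+R_2) = 18×68/150 = 8.16 V. With the source grounded, V_GS = V_G = 8.16 V.
Assume saturation: I_D = (k_n/2)(V_GS − V_t)² = (0.72/2)×(8.16 − 2.4)² = 0.36×5.76² = 11.9 mA.
V_DS = V_DD − I_D·R_D = 18 − 11.9×0.56 = 11.3 V.
Saturation requires V_DS ≥ V_GS − V_t = 5.76 V; 11.3 ≥ 5.76 ✓.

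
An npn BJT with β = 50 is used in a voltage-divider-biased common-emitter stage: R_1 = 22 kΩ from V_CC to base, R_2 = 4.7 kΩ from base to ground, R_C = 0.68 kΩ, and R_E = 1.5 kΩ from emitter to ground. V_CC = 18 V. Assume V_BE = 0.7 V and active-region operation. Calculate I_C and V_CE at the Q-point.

I_C ≈ 1.5 mA, V_CE ≈ 15 V

Thevenize the base divider: V_Th = V_CC·R_2/(R_1+R_2) = 18×4.7/26.7 = 3.17 V, R_Th = R_1‖R_2 = 3.87 kΩ.
Base-emitter loop: V_Th = I_B·R_Th + V_BE + (β+1)I_B·R_E, so I_B = (3.17 − 0.7) / (3.87 + 51×1.5) = 0.0307 mA.
I_C = β·I_B = 50×0.0307 = 1.54 mA, and I_E = (β+1)I_B = 1.57 mA.
V_CE = V_CC − I_C·R_C − I_E·R_E = 18 − 1.54×0.68 − 1.57×1.5 = 14.6 V.
V_CE = 14.6 V > 0.2 V confirms active-region operation.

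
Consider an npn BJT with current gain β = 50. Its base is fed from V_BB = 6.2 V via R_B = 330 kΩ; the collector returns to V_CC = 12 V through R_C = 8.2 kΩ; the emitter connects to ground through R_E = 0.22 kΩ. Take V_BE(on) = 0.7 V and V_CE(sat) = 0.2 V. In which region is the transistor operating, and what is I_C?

Assume active. Base-emitter loop: I_B = (V_BB − V_BE)/(R_B + (β+1)R_E) = (6.2 − 0.7)/(330 + 51×0.22) = 0.0161 mA.
I_C = β·I_B = 50×0.0161 = 0.806 mA.
V_CE = V_CC − I_C·R_C − I_E·R_E = 12 − 0.806×8.2 − 0.822×0.22 = 5.21 V > V_CE(sat), so the active-region assumption holds.

active; I_C ≈ 0.81 mA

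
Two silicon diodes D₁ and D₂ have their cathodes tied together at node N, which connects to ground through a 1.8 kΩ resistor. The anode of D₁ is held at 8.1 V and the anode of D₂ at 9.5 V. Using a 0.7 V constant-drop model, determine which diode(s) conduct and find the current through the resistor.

Assume both conduct. Then node N would need to be at both 8.1−0.7 = 7.4 V and 9.5−0.7 = 8.8 V, which is impossible.
Assume only D₂ conducts: V_N = 9.5 − 0.7 = 8.8 V, so I_R = 8.8/1.8 = 4.89 mA.
Check D₁: its anode-to-cathode voltage is 8.1 − 8.8 = -0.7 V < 0.7 V, so it is off. The assumption is consistent.

Only D₂ conducts; I_R ≈ 4.9 mA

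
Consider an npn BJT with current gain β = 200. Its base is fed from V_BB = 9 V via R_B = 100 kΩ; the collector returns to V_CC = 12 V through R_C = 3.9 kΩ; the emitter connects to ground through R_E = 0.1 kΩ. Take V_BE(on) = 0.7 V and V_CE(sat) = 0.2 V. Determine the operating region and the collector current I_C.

Assume active: I_B = (9 − 0.7)/(100 + 201×0.1) = 0.0691 mA, I_C = β·I_B = 13.8 mA.
Then V_CE = 12 − 13.8×3.9 − 13.9×0.1 = -43.3 V < 0.2 V — the active assumption fails.
Re-solve with V_CE = 0.2 V. KCL at the emitter: V_E/R_E = (V_BB−0.7−V_E)/R_B + (V_CC−0.2−V_E)/R_C, giving V_E = 0.303 V.
I_C = (V_CC − 0.2 − V_E)/R_C = (11.8 − 0.303)/3.9 = 2.95 mA.
Check: I_B = (8.3 − 0.303)/100 = 0.08 mA, and β·I_B = 16 mA > I_C, confirming saturation.

saturation; I_C ≈ 2.9 mA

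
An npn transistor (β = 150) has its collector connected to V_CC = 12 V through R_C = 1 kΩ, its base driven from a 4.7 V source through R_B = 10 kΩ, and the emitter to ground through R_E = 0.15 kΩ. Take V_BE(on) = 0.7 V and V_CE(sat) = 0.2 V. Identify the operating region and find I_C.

Assume active: I_B = (4.7 − 0.7)/(10 + 151×0.15) = 0.123 mA, I_C = β·I_B = 18.4 mA.
Then V_CE = 12 − 18.4×1 − 18.5×0.15 = -9.15 V < 0.2 V — the active assumption fails.
Re-solve with V_CE = 0.2 V. KCL at the emitter: V_E/R_E = (V_BB−0.7−V_E)/R_B + (V_CC−0.2−V_E)/R_C, giving V_E = 1.57 V.
I_C = (V_CC − 0.2 − V_E)/R_C = (11.8 − 1.57)/1 = 10.2 mA.
Check: I_B = (4 − 1.57)/10 = 0.243 mA, and β·I_B = 36.4 mA > I_C, confirming saturation.

saturation; I_C ≈ 10 mA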